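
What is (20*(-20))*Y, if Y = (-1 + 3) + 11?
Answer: -5200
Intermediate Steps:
Y = 13 (Y = 2 + 11 = 13)
(20*(-20))*Y = (20*(-20))*13 = -400*13 = -5200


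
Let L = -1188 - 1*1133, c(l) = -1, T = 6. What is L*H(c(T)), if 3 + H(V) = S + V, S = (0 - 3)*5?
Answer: 44099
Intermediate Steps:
L = -2321 (L = -1188 - 1133 = -2321)
S = -15 (S = -3*5 = -15)
H(V) = -18 + V (H(V) = -3 + (-15 + V) = -18 + V)
L*H(c(T)) = -2321*(-18 - 1) = -2321*(-19) = 44099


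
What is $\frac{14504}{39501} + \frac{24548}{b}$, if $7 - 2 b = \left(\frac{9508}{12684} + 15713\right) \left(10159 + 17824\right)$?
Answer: $\frac{2888204933252128}{7868290509295029} \approx 0.36707$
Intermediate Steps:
$b = - \frac{1394345296703}{6342}$ ($b = \frac{7}{2} - \frac{\left(\frac{9508}{12684} + 15713\right) \left(10159 + 17824\right)}{2} = \frac{7}{2} - \frac{\left(9508 \cdot \frac{1}{12684} + 15713\right) 27983}{2} = \frac{7}{2} - \frac{\left(\frac{2377}{3171} + 15713\right) 27983}{2} = \frac{7}{2} - \frac{\frac{49828300}{3171} \cdot 27983}{2} = \frac{7}{2} - \frac{697172659450}{3171} = - \frac{1394345296703}{6342} \approx -2.1986 \cdot 10^{8}$)
$\frac{14504}{39501} + \frac{24548}{b} = \frac{14504}{39501} + \frac{24548}{- \frac{1394345296703}{6342}} = 14504 \cdot \frac{1}{39501} + 24548 \left(- \frac{6342}{1394345296703}\right) = \frac{2072}{5643} - \frac{155683416}{1394345296703} = \frac{2888204933252128}{7868290509295029}$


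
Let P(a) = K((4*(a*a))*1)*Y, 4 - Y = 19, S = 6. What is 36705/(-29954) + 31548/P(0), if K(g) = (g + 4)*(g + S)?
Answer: -19962554/224655 ≈ -88.859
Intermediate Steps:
Y = -15 (Y = 4 - 1*19 = 4 - 19 = -15)
K(g) = (4 + g)*(6 + g) (K(g) = (g + 4)*(g + 6) = (4 + g)*(6 + g))
P(a) = -360 - 600*a² - 240*a⁴ (P(a) = (24 + ((4*(a*a))*1)² + 10*((4*(a*a))*1))*(-15) = (24 + ((4*a²)*1)² + 10*((4*a²)*1))*(-15) = (24 + (4*a²)² + 10*(4*a²))*(-15) = (24 + 16*a⁴ + 40*a²)*(-15) = -360 - 600*a² - 240*a⁴)
36705/(-29954) + 31548/P(0) = 36705/(-29954) + 31548/(-360 - 600*0² - 240*0⁴) = 36705*(-1/29954) + 31548/(-360 - 600*0 - 240*0) = -36705/29954 + 31548/(-360 + 0 + 0) = -36705/29954 + 31548/(-360) = -36705/29954 + 31548*(-1/360) = -36705/29954 - 2629/30 = -19962554/224655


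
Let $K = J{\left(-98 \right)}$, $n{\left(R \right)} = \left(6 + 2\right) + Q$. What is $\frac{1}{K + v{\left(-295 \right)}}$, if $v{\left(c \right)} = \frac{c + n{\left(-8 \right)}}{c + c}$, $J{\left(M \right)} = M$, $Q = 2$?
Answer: $- \frac{118}{11507} \approx -0.010255$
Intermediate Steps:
$n{\left(R \right)} = 10$ ($n{\left(R \right)} = \left(6 + 2\right) + 2 = 8 + 2 = 10$)
$v{\left(c \right)} = \frac{10 + c}{2 c}$ ($v{\left(c \right)} = \frac{c + 10}{c + c} = \frac{10 + c}{2 c}$)
$K = -98$
$\frac{1}{K + v{\left(-295 \right)}} = \frac{1}{-98 + \frac{10 - 295}{2 \left(-295\right)}} = \frac{1}{-98 + \frac{1}{2} \left(- \frac{1}{295}\right) \left(-285\right)} = \frac{1}{-98 + \frac{57}{118}} = \frac{1}{- \frac{11507}{118}} = - \frac{118}{11507}$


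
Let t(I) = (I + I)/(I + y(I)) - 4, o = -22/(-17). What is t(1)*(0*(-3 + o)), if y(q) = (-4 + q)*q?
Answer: 0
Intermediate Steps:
o = 22/17 (o = -22*(-1/17) = 22/17 ≈ 1.2941)
y(q) = q*(-4 + q)
t(I) = -4 + 2*I/(I + I*(-4 + I)) (t(I) = (I + I)/(I + I*(-4 + I)) - 4 = (2*I)/(I + I*(-4 + I)) - 4 = 2*I/(I + I*(-4 + I)) - 4 = -4 + 2*I/(I + I*(-4 + I)))
t(1)*(0*(-3 + o)) = (2*(7 - 2*1)/(-3 + 1))*(0*(-3 + 22/17)) = (2*(7 - 2)/(-2))*(0*(-29/17)) = (2*(-½)*5)*0 = -5*0 = 0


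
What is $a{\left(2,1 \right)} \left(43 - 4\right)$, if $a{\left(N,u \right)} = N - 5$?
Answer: $-117$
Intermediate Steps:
$a{\left(N,u \right)} = -5 + N$
$a{\left(2,1 \right)} \left(43 - 4\right) = \left(-5 + 2\right) \left(43 - 4\right) = \left(-3\right) 39 = -117$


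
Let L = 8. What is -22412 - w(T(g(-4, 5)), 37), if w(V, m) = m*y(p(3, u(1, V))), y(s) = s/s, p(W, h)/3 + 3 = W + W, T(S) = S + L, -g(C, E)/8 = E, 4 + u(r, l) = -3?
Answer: -22449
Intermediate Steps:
u(r, l) = -7 (u(r, l) = -4 - 3 = -7)
g(C, E) = -8*E
T(S) = 8 + S (T(S) = S + 8 = 8 + S)
p(W, h) = -9 + 6*W (p(W, h) = -9 + 3*(W + W) = -9 + 3*(2*W) = -9 + 6*W)
y(s) = 1
w(V, m) = m (w(V, m) = m*1 = m)
-22412 - w(T(g(-4, 5)), 37) = -22412 - 1*37 = -22412 - 37 = -22449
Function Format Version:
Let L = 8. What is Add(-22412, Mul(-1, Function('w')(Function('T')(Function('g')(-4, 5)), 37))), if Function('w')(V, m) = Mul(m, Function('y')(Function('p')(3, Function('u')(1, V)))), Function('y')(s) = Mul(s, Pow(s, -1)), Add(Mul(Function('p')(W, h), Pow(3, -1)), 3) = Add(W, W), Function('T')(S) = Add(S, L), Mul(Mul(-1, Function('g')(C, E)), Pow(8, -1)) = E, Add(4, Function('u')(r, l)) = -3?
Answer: -22449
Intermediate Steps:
Function('u')(r, l) = -7 (Function('u')(r, l) = Add(-4, -3) = -7)
Function('g')(C, E) = Mul(-8, E)
Function('T')(S) = Add(8, S) (Function('T')(S) = Add(S, 8) = Add(8, S))
Function('p')(W, h) = Add(-9, Mul(6, W)) (Function('p')(W, h) = Add(-9, Mul(3, Add(W, W))) = Add(-9, Mul(3, Mul(2, W))) = Add(-9, Mul(6, W)))
Function('y')(s) = 1
Function('w')(V, m) = m (Function('w')(V, m) = Mul(m, 1) = m)
Add(-22412, Mul(-1, Function('w')(Function('T')(Function('g')(-4, 5)), 37))) = Add(-22412, Mul(-1, 37)) = Add(-22412, -37) = -22449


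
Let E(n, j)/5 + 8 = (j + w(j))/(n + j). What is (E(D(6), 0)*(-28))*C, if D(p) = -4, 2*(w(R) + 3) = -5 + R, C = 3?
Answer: 5565/2 ≈ 2782.5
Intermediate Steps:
w(R) = -11/2 + R/2 (w(R) = -3 + (-5 + R)/2 = -3 + (-5/2 + R/2) = -11/2 + R/2)
E(n, j) = -40 + 5*(-11/2 + 3*j/2)/(j + n) (E(n, j) = -40 + 5*((j + (-11/2 + j/2))/(n + j)) = -40 + 5*((-11/2 + 3*j/2)/(j + n)) = -40 + 5*(-11/2 + 3*j/2)/(j + n))
(E(D(6), 0)*(-28))*C = ((5*(-11 - 16*(-4) - 13*0)/(2*(0 - 4)))*(-28))*3 = (((5/2)*(-11 + 64 + 0)/(-4))*(-28))*3 = (((5/2)*(-¼)*53)*(-28))*3 = -265/8*(-28)*3 = (1855/2)*3 = 5565/2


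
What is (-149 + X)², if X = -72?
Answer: 48841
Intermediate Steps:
(-149 + X)² = (-149 - 72)² = (-221)² = 48841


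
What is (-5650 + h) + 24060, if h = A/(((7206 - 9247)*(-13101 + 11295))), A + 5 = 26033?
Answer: 11310022148/614341 ≈ 18410.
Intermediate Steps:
A = 26028 (A = -5 + 26033 = 26028)
h = 4338/614341 (h = 26028/(((7206 - 9247)*(-13101 + 11295))) = 26028/((-2041*(-1806))) = 26028/3686046 = 26028*(1/3686046) = 4338/614341 ≈ 0.0070612)
(-5650 + h) + 24060 = (-5650 + 4338/614341) + 24060 = -3471022312/614341 + 24060 = 11310022148/614341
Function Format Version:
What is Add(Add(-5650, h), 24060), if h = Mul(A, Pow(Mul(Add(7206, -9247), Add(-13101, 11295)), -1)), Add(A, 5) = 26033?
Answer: Rational(11310022148, 614341) ≈ 18410.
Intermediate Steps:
A = 26028 (A = Add(-5, 26033) = 26028)
h = Rational(4338, 614341) (h = Mul(26028, Pow(Mul(Add(7206, -9247), Add(-13101, 11295)), -1)) = Mul(26028, Pow(Mul(-2041, -1806), -1)) = Mul(26028, Pow(3686046, -1)) = Mul(26028, Rational(1, 3686046)) = Rational(4338, 614341) ≈ 0.0070612)
Add(Add(-5650, h), 24060) = Add(Add(-5650, Rational(4338, 614341)), 24060) = Add(Rational(-3471022312, 614341), 24060) = Rational(11310022148, 614341)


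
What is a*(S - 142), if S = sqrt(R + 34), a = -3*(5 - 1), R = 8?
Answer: 1704 - 12*sqrt(42) ≈ 1626.2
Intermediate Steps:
a = -12 (a = -3*4 = -12)
S = sqrt(42) (S = sqrt(8 + 34) = sqrt(42) ≈ 6.4807)
a*(S - 142) = -12*(sqrt(42) - 142) = -12*(-142 + sqrt(42)) = 1704 - 12*sqrt(42)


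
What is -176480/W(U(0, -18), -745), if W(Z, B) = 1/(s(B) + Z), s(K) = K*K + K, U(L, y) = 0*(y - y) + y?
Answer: -97816157760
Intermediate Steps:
U(L, y) = y (U(L, y) = 0*0 + y = 0 + y = y)
s(K) = K + K**2 (s(K) = K**2 + K = K + K**2)
W(Z, B) = 1/(Z + B*(1 + B)) (W(Z, B) = 1/(B*(1 + B) + Z) = 1/(Z + B*(1 + B)))
-176480/W(U(0, -18), -745) = -(-3176640 - 131477600*(1 - 745)) = -176480/(1/(-18 - 745*(-744))) = -176480/(1/(-18 + 554280)) = -176480/(1/554262) = -176480/1/554262 = -176480*554262 = -97816157760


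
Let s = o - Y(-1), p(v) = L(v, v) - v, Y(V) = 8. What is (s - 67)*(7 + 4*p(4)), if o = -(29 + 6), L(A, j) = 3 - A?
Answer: 1430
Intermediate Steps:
o = -35 (o = -1*35 = -35)
p(v) = 3 - 2*v (p(v) = (3 - v) - v = 3 - 2*v)
s = -43 (s = -35 - 1*8 = -35 - 8 = -43)
(s - 67)*(7 + 4*p(4)) = (-43 - 67)*(7 + 4*(3 - 2*4)) = -110*(7 + 4*(3 - 8)) = -110*(7 + 4*(-5)) = -110*(7 - 20) = -110*(-13) = 1430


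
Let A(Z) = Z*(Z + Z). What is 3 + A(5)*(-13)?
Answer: -647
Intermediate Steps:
A(Z) = 2*Z**2 (A(Z) = Z*(2*Z) = 2*Z**2)
3 + A(5)*(-13) = 3 + (2*5**2)*(-13) = 3 + (2*25)*(-13) = 3 + 50*(-13) = 3 - 650 = -647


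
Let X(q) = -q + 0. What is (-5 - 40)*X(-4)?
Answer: -180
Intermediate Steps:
X(q) = -q
(-5 - 40)*X(-4) = (-5 - 40)*(-1*(-4)) = -45*4 = -180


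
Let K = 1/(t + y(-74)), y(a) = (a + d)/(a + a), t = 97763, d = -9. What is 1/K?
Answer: 14469007/148 ≈ 97764.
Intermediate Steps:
y(a) = (-9 + a)/(2*a) (y(a) = (a - 9)/(a + a) = (-9 + a)/((2*a)) = (-9 + a)*(1/(2*a)) = (-9 + a)/(2*a))
K = 148/14469007 (K = 1/(97763 + (1/2)*(-9 - 74)/(-74)) = 1/(97763 + (1/2)*(-1/74)*(-83)) = 1/(97763 + 83/148) = 1/(14469007/148) = 148/14469007 ≈ 1.0229e-5)
1/K = 1/(148/14469007) = 14469007/148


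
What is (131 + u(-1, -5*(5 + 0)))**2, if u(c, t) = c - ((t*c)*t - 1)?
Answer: 571536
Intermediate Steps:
u(c, t) = 1 + c - c*t**2 (u(c, t) = c - ((c*t)*t - 1) = c - (c*t**2 - 1) = c - (-1 + c*t**2) = c + (1 - c*t**2) = 1 + c - c*t**2)
(131 + u(-1, -5*(5 + 0)))**2 = (131 + (1 - 1 - 1*(-1)*(-5*(5 + 0))**2))**2 = (131 + (1 - 1 - 1*(-1)*(-5*5)**2))**2 = (131 + (1 - 1 - 1*(-1)*(-25)**2))**2 = (131 + (1 - 1 - 1*(-1)*625))**2 = (131 + (1 - 1 + 625))**2 = (131 + 625)**2 = 756**2 = 571536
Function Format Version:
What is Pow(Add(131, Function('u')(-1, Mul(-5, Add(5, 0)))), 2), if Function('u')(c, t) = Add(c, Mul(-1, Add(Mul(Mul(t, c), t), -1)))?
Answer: 571536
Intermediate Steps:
Function('u')(c, t) = Add(1, c, Mul(-1, c, Pow(t, 2))) (Function('u')(c, t) = Add(c, Mul(-1, Add(Mul(Mul(c, t), t), -1))) = Add(c, Mul(-1, Add(Mul(c, Pow(t, 2)), -1))) = Add(c, Mul(-1, Add(-1, Mul(c, Pow(t, 2))))) = Add(c, Add(1, Mul(-1, c, Pow(t, 2)))) = Add(1, c, Mul(-1, c, Pow(t, 2))))
Pow(Add(131, Function('u')(-1, Mul(-5, Add(5, 0)))), 2) = Pow(Add(131, Add(1, -1, Mul(-1, -1, Pow(Mul(-5, Add(5, 0)), 2)))), 2) = Pow(Add(131, Add(1, -1, Mul(-1, -1, Pow(Mul(-5, 5), 2)))), 2) = Pow(Add(131, Add(1, -1, Mul(-1, -1, Pow(-25, 2)))), 2) = Pow(Add(131, Add(1, -1, Mul(-1, -1, 625))), 2) = Pow(Add(131, Add(1, -1, 625)), 2) = Pow(Add(131, 625), 2) = Pow(756, 2) = 571536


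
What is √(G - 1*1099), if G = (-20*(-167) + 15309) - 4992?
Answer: √12558 ≈ 112.06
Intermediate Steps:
G = 13657 (G = (3340 + 15309) - 4992 = 18649 - 4992 = 13657)
√(G - 1*1099) = √(13657 - 1*1099) = √(13657 - 1099) = √12558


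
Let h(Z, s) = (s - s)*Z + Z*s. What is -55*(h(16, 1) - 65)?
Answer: 2695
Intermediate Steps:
h(Z, s) = Z*s (h(Z, s) = 0*Z + Z*s = 0 + Z*s = Z*s)
-55*(h(16, 1) - 65) = -55*(16*1 - 65) = -55*(16 - 65) = -55*(-49) = 2695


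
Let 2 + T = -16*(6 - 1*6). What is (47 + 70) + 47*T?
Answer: 23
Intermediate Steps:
T = -2 (T = -2 - 16*(6 - 1*6) = -2 - 16*(6 - 6) = -2 - 16*0 = -2 + 0 = -2)
(47 + 70) + 47*T = (47 + 70) + 47*(-2) = 117 - 94 = 23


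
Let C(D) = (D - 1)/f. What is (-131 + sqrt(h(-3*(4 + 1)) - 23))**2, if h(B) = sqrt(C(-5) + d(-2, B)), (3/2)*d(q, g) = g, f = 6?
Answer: (131 - sqrt(-23 + I*sqrt(11)))**2 ≈ 17048.0 - 1256.4*I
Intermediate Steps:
d(q, g) = 2*g/3
C(D) = -1/6 + D/6 (C(D) = (D - 1)/6 = (-1 + D)*(1/6) = -1/6 + D/6)
h(B) = sqrt(-1 + 2*B/3) (h(B) = sqrt((-1/6 + (1/6)*(-5)) + 2*B/3) = sqrt((-1/6 - 5/6) + 2*B/3) = sqrt(-1 + 2*B/3))
(-131 + sqrt(h(-3*(4 + 1)) - 23))**2 = (-131 + sqrt(sqrt(-9 + 6*(-3*(4 + 1)))/3 - 23))**2 = (-131 + sqrt(sqrt(-9 + 6*(-3*5))/3 - 23))**2 = (-131 + sqrt(sqrt(-9 + 6*(-15))/3 - 23))**2 = (-131 + sqrt(sqrt(-9 - 90)/3 - 23))**2 = (-131 + sqrt(sqrt(-99)/3 - 23))**2 = (-131 + sqrt((3*I*sqrt(11))/3 - 23))**2 = (-131 + sqrt(I*sqrt(11) - 23))**2 = (-131 + sqrt(-23 + I*sqrt(11)))**2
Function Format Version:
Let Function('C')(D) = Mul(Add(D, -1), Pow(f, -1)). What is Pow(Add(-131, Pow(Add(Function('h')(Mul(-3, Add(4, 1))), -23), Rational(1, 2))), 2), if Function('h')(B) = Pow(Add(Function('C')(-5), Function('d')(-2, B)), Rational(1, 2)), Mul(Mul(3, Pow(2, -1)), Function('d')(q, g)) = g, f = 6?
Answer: Pow(Add(131, Mul(-1, Pow(Add(-23, Mul(I, Pow(11, Rational(1, 2)))), Rational(1, 2)))), 2) ≈ Add(17048., Mul(-1256.4, I))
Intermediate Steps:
Function('d')(q, g) = Mul(Rational(2, 3), g)
Function('C')(D) = Add(Rational(-1, 6), Mul(Rational(1, 6), D)) (Function('C')(D) = Mul(Add(D, -1), Pow(6, -1)) = Mul(Add(-1, D), Rational(1, 6)) = Add(Rational(-1, 6), Mul(Rational(1, 6), D)))
Function('h')(B) = Pow(Add(-1, Mul(Rational(2, 3), B)), Rational(1, 2)) (Function('h')(B) = Pow(Add(Add(Rational(-1, 6), Mul(Rational(1, 6), -5)), Mul(Rational(2, 3), B)), Rational(1, 2)) = Pow(Add(Add(Rational(-1, 6), Rational(-5, 6)), Mul(Rational(2, 3), B)), Rational(1, 2)) = Pow(Add(-1, Mul(Rational(2, 3), B)), Rational(1, 2)))
Pow(Add(-131, Pow(Add(Function('h')(Mul(-3, Add(4, 1))), -23), Rational(1, 2))), 2) = Pow(Add(-131, Pow(Add(Mul(Rational(1, 3), Pow(Add(-9, Mul(6, Mul(-3, Add(4, 1)))), Rational(1, 2))), -23), Rational(1, 2))), 2) = Pow(Add(-131, Pow(Add(Mul(Rational(1, 3), Pow(Add(-9, Mul(6, Mul(-3, 5))), Rational(1, 2))), -23), Rational(1, 2))), 2) = Pow(Add(-131, Pow(Add(Mul(Rational(1, 3), Pow(Add(-9, Mul(6, -15)), Rational(1, 2))), -23), Rational(1, 2))), 2) = Pow(Add(-131, Pow(Add(Mul(Rational(1, 3), Pow(Add(-9, -90), Rational(1, 2))), -23), Rational(1, 2))), 2) = Pow(Add(-131, Pow(Add(Mul(Rational(1, 3), Pow(-99, Rational(1, 2))), -23), Rational(1, 2))), 2) = Pow(Add(-131, Pow(Add(Mul(Rational(1, 3), Mul(3, I, Pow(11, Rational(1, 2)))), -23), Rational(1, 2))), 2) = Pow(Add(-131, Pow(Add(Mul(I, Pow(11, Rational(1, 2))), -23), Rational(1, 2))), 2) = Pow(Add(-131, Pow(Add(-23, Mul(I, Pow(11, Rational(1, 2)))), Rational(1, 2))), 2)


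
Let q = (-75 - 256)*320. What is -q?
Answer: 105920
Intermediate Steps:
q = -105920 (q = -331*320 = -105920)
-q = -1*(-105920) = 105920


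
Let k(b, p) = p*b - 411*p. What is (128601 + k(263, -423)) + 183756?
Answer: 374961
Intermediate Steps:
k(b, p) = -411*p + b*p (k(b, p) = b*p - 411*p = -411*p + b*p)
(128601 + k(263, -423)) + 183756 = (128601 - 423*(-411 + 263)) + 183756 = (128601 - 423*(-148)) + 183756 = (128601 + 62604) + 183756 = 191205 + 183756 = 374961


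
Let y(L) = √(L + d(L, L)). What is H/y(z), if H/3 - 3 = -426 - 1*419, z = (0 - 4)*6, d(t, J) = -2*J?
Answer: -421*√6/2 ≈ -515.62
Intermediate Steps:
z = -24 (z = -4*6 = -24)
y(L) = √(-L) (y(L) = √(L - 2*L) = √(-L))
H = -2526 (H = 9 + 3*(-426 - 1*419) = 9 + 3*(-426 - 419) = 9 + 3*(-845) = 9 - 2535 = -2526)
H/y(z) = -2526/√24 = -2526*√6/12 = -421*√6/2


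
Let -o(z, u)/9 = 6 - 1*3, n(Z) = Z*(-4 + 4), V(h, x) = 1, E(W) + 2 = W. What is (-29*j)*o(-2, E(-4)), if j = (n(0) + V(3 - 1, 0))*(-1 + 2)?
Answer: 783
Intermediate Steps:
E(W) = -2 + W
n(Z) = 0 (n(Z) = Z*0 = 0)
o(z, u) = -27 (o(z, u) = -9*(6 - 1*3) = -9*(6 - 3) = -9*3 = -27)
j = 1 (j = (0 + 1)*(-1 + 2) = 1*1 = 1)
(-29*j)*o(-2, E(-4)) = -29*1*(-27) = -29*(-27) = 783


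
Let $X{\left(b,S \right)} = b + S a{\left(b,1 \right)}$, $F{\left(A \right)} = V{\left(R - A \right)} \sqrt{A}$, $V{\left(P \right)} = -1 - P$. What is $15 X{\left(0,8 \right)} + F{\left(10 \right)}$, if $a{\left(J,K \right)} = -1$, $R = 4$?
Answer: $-120 + 5 \sqrt{10} \approx -104.19$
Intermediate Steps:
$F{\left(A \right)} = \sqrt{A} \left(-5 + A\right)$ ($F{\left(A \right)} = \left(-1 - \left(4 - A\right)\right) \sqrt{A} = \left(-1 + \left(-4 + A\right)\right) \sqrt{A} = \left(-5 + A\right) \sqrt{A} = \sqrt{A} \left(-5 + A\right)$)
$X{\left(b,S \right)} = b - S$ ($X{\left(b,S \right)} = b + S \left(-1\right) = b - S$)
$15 X{\left(0,8 \right)} + F{\left(10 \right)} = 15 \left(0 - 8\right) + \sqrt{10} \left(-5 + 10\right) = 15 \left(0 - 8\right) + \sqrt{10} \cdot 5 = 15 \left(-8\right) + 5 \sqrt{10} = -120 + 5 \sqrt{10}$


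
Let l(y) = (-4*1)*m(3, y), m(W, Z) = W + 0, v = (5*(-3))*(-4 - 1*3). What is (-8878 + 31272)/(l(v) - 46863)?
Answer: -22394/46875 ≈ -0.47774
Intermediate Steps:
v = 105 (v = -15*(-4 - 3) = -15*(-7) = 105)
m(W, Z) = W
l(y) = -12 (l(y) = -4*1*3 = -4*3 = -12)
(-8878 + 31272)/(l(v) - 46863) = (-8878 + 31272)/(-12 - 46863) = 22394/(-46875) = 22394*(-1/46875) = -22394/46875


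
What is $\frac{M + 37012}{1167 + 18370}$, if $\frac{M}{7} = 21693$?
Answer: $\frac{188863}{19537} \approx 9.6669$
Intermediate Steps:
$M = 151851$ ($M = 7 \cdot 21693 = 151851$)
$\frac{M + 37012}{1167 + 18370} = \frac{151851 + 37012}{1167 + 18370} = \frac{188863}{19537}$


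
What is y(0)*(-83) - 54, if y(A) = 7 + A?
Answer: -635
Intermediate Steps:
y(0)*(-83) - 54 = (7 + 0)*(-83) - 54 = 7*(-83) - 54 = -581 - 54 = -635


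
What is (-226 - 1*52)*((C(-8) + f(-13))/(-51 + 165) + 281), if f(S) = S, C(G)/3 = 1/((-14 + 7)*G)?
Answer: -249251881/3192 ≈ -78086.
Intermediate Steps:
C(G) = -3/(7*G) (C(G) = 3*(1/((-14 + 7)*G)) = 3*(1/((-7)*G)) = 3*(-1/(7*G)) = -3/(7*G))
(-226 - 1*52)*((C(-8) + f(-13))/(-51 + 165) + 281) = (-226 - 1*52)*((-3/7/(-8) - 13)/(-51 + 165) + 281) = (-226 - 52)*((-3/7*(-1/8) - 13)/114 + 281) = -278*((3/56 - 13)*(1/114) + 281) = -278*(-725/56*1/114 + 281) = -278*(-725/6384 + 281) = -278*1793179/6384 = -249251881/3192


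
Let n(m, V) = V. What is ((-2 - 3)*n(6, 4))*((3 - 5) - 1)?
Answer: 60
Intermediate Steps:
((-2 - 3)*n(6, 4))*((3 - 5) - 1) = ((-2 - 3)*4)*((3 - 5) - 1) = (-5*4)*(-2 - 1) = -20*(-3) = 60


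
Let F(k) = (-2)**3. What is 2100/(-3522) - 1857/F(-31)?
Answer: 1087259/4696 ≈ 231.53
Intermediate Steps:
F(k) = -8
2100/(-3522) - 1857/F(-31) = 2100/(-3522) - 1857/(-8) = 2100*(-1/3522) - 1857*(-1/8) = -350/587 + 1857/8 = 1087259/4696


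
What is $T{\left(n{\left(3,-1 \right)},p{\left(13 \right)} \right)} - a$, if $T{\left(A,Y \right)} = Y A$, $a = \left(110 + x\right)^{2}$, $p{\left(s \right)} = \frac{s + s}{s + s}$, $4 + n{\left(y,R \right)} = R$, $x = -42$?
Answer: $-4629$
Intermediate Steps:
$n{\left(y,R \right)} = -4 + R$
$p{\left(s \right)} = 1$ ($p{\left(s \right)} = \frac{2 s}{2 s} = 2 s \frac{1}{2 s} = 1$)
$a = 4624$ ($a = \left(110 - 42\right)^{2} = 68^{2} = 4624$)
$T{\left(A,Y \right)} = A Y$
$T{\left(n{\left(3,-1 \right)},p{\left(13 \right)} \right)} - a = \left(-4 - 1\right) 1 - 4624 = \left(-5\right) 1 - 4624 = -5 - 4624 = -4629$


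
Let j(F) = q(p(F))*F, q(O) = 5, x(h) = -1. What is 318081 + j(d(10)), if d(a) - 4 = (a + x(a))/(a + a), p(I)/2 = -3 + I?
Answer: 1272413/4 ≈ 3.1810e+5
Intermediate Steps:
p(I) = -6 + 2*I (p(I) = 2*(-3 + I) = -6 + 2*I)
d(a) = 4 + (-1 + a)/(2*a) (d(a) = 4 + (a - 1)/(a + a) = 4 + (-1 + a)/((2*a)) = 4 + (-1 + a)*(1/(2*a)) = 4 + (-1 + a)/(2*a))
j(F) = 5*F
318081 + j(d(10)) = 318081 + 5*((1/2)*(-1 + 9*10)/10) = 318081 + 5*((1/2)*(1/10)*(-1 + 90)) = 318081 + 5*((1/2)*(1/10)*89) = 318081 + 5*(89/20) = 318081 + 89/4 = 1272413/4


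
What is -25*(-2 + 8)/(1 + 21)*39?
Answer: -2925/11 ≈ -265.91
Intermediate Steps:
-25*(-2 + 8)/(1 + 21)*39 = -150/22*39 = -25*3/11*39 = -75/11*39 = -2925/11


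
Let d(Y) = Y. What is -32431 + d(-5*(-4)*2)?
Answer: -32391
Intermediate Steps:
-32431 + d(-5*(-4)*2) = -32431 - 5*(-4)*2 = -32431 + 20*2 = -32431 + 40 = -32391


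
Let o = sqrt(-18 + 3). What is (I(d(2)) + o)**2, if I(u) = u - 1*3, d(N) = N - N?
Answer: (-3 + I*sqrt(15))**2 ≈ -6.0 - 23.238*I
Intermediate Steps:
d(N) = 0
o = I*sqrt(15) (o = sqrt(-15) = I*sqrt(15) ≈ 3.873*I)
I(u) = -3 + u (I(u) = u - 3 = -3 + u)
(I(d(2)) + o)**2 = ((-3 + 0) + I*sqrt(15))**2 = (-3 + I*sqrt(15))**2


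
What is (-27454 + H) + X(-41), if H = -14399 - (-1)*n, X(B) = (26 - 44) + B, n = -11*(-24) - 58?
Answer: -41706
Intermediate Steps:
n = 206 (n = 264 - 58 = 206)
X(B) = -18 + B
H = -14193 (H = -14399 - (-1)*206 = -14399 - 1*(-206) = -14399 + 206 = -14193)
(-27454 + H) + X(-41) = (-27454 - 14193) + (-18 - 41) = -41647 - 59 = -41706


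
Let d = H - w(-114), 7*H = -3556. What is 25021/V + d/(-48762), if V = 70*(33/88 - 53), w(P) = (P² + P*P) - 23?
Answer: -641451059/102644010 ≈ -6.2493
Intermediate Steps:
H = -508 (H = (⅐)*(-3556) = -508)
w(P) = -23 + 2*P² (w(P) = (P² + P²) - 23 = 2*P² - 23 = -23 + 2*P²)
V = -14735/4 (V = 70*(33*(1/88) - 53) = 70*(3/8 - 53) = 70*(-421/8) = -14735/4 ≈ -3683.8)
d = -26477 (d = -508 - (-23 + 2*(-114)²) = -508 - (-23 + 2*12996) = -508 - (-23 + 25992) = -508 - 1*25969 = -508 - 25969 = -26477)
25021/V + d/(-48762) = 25021/(-14735/4) - 26477/(-48762) = 25021*(-4/14735) - 26477*(-1/48762) = -100084/14735 + 26477/48762 = -641451059/102644010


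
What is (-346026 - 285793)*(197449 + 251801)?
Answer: -283844685750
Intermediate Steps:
(-346026 - 285793)*(197449 + 251801) = -631819*449250 = -283844685750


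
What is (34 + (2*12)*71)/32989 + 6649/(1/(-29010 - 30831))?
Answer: -1193250544033/2999 ≈ -3.9788e+8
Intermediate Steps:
(34 + (2*12)*71)/32989 + 6649/(1/(-29010 - 30831)) = (34 + 24*71)*(1/32989) + 6649/(1/(-59841)) = (34 + 1704)*(1/32989) + 6649/(-1/59841) = 1738*(1/32989) + 6649*(-59841) = 158/2999 - 397882809 = -1193250544033/2999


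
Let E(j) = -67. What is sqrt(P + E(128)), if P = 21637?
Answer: sqrt(21570) ≈ 146.87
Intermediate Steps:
sqrt(P + E(128)) = sqrt(21637 - 67) = sqrt(21570)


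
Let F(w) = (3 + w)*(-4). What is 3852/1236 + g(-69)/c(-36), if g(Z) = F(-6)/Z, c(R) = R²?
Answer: 2391989/767556 ≈ 3.1164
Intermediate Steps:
F(w) = -12 - 4*w
g(Z) = 12/Z (g(Z) = (-12 - 4*(-6))/Z = (-12 + 24)/Z = 12/Z)
3852/1236 + g(-69)/c(-36) = 3852/1236 + (12/(-69))/((-36)²) = 3852*(1/1236) + (12*(-1/69))/1296 = 321/103 - 4/23*1/1296 = 321/103 - 1/7452 = 2391989/767556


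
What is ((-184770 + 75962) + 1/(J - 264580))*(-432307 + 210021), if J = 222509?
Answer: 1017550035069534/42071 ≈ 2.4186e+10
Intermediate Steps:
((-184770 + 75962) + 1/(J - 264580))*(-432307 + 210021) = ((-184770 + 75962) + 1/(222509 - 264580))*(-432307 + 210021) = (-108808 + 1/(-42071))*(-222286) = (-108808 - 1/42071)*(-222286) = -4577661369/42071*(-222286) = 1017550035069534/42071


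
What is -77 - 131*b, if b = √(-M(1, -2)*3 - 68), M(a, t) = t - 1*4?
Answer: -77 - 655*I*√2 ≈ -77.0 - 926.31*I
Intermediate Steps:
M(a, t) = -4 + t (M(a, t) = t - 4 = -4 + t)
b = 5*I*√2 (b = √(-(-4 - 2)*3 - 68) = √(-1*(-6)*3 - 68) = √(6*3 - 68) = √(18 - 68) = √(-50) = 5*I*√2 ≈ 7.0711*I)
-77 - 131*b = -77 - 655*I*√2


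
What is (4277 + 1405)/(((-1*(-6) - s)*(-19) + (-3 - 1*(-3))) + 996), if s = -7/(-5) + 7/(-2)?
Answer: 18940/2807 ≈ 6.7474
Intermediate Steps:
s = -21/10 (s = -7*(-1/5) + 7*(-1/2) = 7/5 - 7/2 = -21/10 ≈ -2.1000)
(4277 + 1405)/(((-1*(-6) - s)*(-19) + (-3 - 1*(-3))) + 996) = (4277 + 1405)/(((-1*(-6) - 1*(-21/10))*(-19) + (-3 - 1*(-3))) + 996) = 5682/(((6 + 21/10)*(-19) + (-3 + 3)) + 996) = 5682/(((81/10)*(-19) + 0) + 996) = 5682/((-1539/10 + 0) + 996) = 5682/(-1539/10 + 996) = 5682/(8421/10) = 5682*(10/8421) = 18940/2807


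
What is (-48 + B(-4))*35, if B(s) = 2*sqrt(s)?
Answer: -1680 + 140*I ≈ -1680.0 + 140.0*I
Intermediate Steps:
(-48 + B(-4))*35 = (-48 + 2*sqrt(-4))*35 = (-48 + 2*(2*I))*35 = (-48 + 4*I)*35 = -1680 + 140*I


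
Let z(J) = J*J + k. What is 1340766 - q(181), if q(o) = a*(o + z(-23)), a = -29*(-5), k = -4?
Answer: 1238396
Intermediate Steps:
a = 145
z(J) = -4 + J² (z(J) = J*J - 4 = J² - 4 = -4 + J²)
q(o) = 76125 + 145*o (q(o) = 145*(o + (-4 + (-23)²)) = 145*(o + (-4 + 529)) = 145*(o + 525) = 145*(525 + o) = 76125 + 145*o)
1340766 - q(181) = 1340766 - (76125 + 145*181) = 1340766 - (76125 + 26245) = 1340766 - 1*102370 = 1340766 - 102370 = 1238396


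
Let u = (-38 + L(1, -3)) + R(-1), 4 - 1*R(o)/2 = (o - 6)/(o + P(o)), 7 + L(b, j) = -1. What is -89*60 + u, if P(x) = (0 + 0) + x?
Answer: -5385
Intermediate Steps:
P(x) = x (P(x) = 0 + x = x)
L(b, j) = -8 (L(b, j) = -7 - 1 = -8)
R(o) = 8 - (-6 + o)/o (R(o) = 8 - 2*(o - 6)/(o + o) = 8 - 2*(-6 + o)/(2*o) = 8 - 2*(-6 + o)*1/(2*o) = 8 - (-6 + o)/o)
u = -45 (u = (-38 - 8) + (7 + 6/(-1)) = -46 + (7 + 6*(-1)) = -46 + (7 - 6) = -46 + 1 = -45)
-89*60 + u = -89*60 - 45 = -5340 - 45 = -5385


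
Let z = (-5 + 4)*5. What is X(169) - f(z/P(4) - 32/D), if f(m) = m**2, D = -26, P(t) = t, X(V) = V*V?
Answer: 77228943/2704 ≈ 28561.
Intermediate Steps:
X(V) = V**2
z = -5 (z = -1*5 = -5)
X(169) - f(z/P(4) - 32/D) = 169**2 - (-5/4 - 32/(-26))**2 = 28561 - (-5*1/4 - 32*(-1/26))**2 = 28561 - (-5/4 + 16/13)**2 = 28561 - (-1/52)**2 = 28561 - 1*1/2704 = 28561 - 1/2704 = 77228943/2704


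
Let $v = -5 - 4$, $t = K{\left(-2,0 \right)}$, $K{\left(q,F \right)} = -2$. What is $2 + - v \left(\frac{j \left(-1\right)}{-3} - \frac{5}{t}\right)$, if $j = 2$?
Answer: $\frac{61}{2} \approx 30.5$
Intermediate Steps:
$t = -2$
$v = -9$
$2 + - v \left(\frac{j \left(-1\right)}{-3} - \frac{5}{t}\right) = 2 + \left(-1\right) \left(-9\right) \left(\frac{2 \left(-1\right)}{-3} - \frac{5}{-2}\right) = 2 + 9 \left(\left(-2\right) \left(- \frac{1}{3}\right) - - \frac{5}{2}\right) = 2 + 9 \left(\frac{2}{3} + \frac{5}{2}\right) = 2 + 9 \cdot \frac{19}{6} = 2 + \frac{57}{2} = \frac{61}{2}$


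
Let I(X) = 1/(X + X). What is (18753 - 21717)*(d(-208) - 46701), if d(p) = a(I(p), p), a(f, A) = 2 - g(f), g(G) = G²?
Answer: 460647902265/3328 ≈ 1.3842e+8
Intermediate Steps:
I(X) = 1/(2*X)
a(f, A) = 2 - f²
d(p) = 2 - 1/(4*p²) (d(p) = 2 - (1/(2*p))² = 2 - 1/(4*p²))
(18753 - 21717)*(d(-208) - 46701) = (18753 - 21717)*((2 - ¼/(-208)²) - 46701) = -2964*((2 - ¼*1/43264) - 46701) = -2964*((2 - 1/173056) - 46701) = -2964*(346111/173056 - 46701) = -2964*(-8081542145/173056) = 460647902265/3328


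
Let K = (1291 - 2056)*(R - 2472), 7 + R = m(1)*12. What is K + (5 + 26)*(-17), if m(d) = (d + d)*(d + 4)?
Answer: 1804108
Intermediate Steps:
m(d) = 2*d*(4 + d) (m(d) = (2*d)*(4 + d) = 2*d*(4 + d))
R = 113 (R = -7 + (2*1*(4 + 1))*12 = -7 + (2*1*5)*12 = -7 + 10*12 = -7 + 120 = 113)
K = 1804635 (K = (1291 - 2056)*(113 - 2472) = -765*(-2359) = 1804635)
K + (5 + 26)*(-17) = 1804635 + (5 + 26)*(-17) = 1804635 + 31*(-17) = 1804635 - 527 = 1804108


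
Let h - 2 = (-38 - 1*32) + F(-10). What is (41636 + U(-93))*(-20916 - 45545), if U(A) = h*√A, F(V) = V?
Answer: -2767170196 + 5183958*I*√93 ≈ -2.7672e+9 + 4.9992e+7*I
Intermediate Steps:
h = -78 (h = 2 + ((-38 - 1*32) - 10) = 2 + ((-38 - 32) - 10) = 2 + (-70 - 10) = 2 - 80 = -78)
U(A) = -78*√A
(41636 + U(-93))*(-20916 - 45545) = (41636 - 78*I*√93)*(-20916 - 45545) = (41636 - 78*I*√93)*(-66461) = -2767170196 + 5183958*I*√93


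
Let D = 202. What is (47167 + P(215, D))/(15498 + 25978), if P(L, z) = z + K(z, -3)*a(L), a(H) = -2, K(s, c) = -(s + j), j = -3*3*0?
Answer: 47773/41476 ≈ 1.1518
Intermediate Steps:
j = 0 (j = -9*0 = 0)
K(s, c) = -s (K(s, c) = -(s + 0) = -s)
P(L, z) = 3*z (P(L, z) = z - z*(-2) = z + 2*z = 3*z)
(47167 + P(215, D))/(15498 + 25978) = (47167 + 3*202)/(15498 + 25978) = (47167 + 606)/41476 = 47773*(1/41476) = 47773/41476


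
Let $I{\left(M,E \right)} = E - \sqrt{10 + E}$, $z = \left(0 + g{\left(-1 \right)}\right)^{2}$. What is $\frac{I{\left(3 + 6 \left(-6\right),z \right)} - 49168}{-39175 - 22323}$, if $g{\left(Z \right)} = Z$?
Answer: $\frac{49167}{61498} + \frac{\sqrt{11}}{61498} \approx 0.79954$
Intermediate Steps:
$z = 1$ ($z = \left(0 - 1\right)^{2} = \left(-1\right)^{2} = 1$)
$\frac{I{\left(3 + 6 \left(-6\right),z \right)} - 49168}{-39175 - 22323} = \frac{\left(1 - \sqrt{10 + 1}\right) - 49168}{-39175 - 22323} = \frac{\left(1 - \sqrt{11}\right) - 49168}{-61498} = \left(-49167 - \sqrt{11}\right) \left(- \frac{1}{61498}\right) = \frac{49167}{61498} + \frac{\sqrt{11}}{61498}$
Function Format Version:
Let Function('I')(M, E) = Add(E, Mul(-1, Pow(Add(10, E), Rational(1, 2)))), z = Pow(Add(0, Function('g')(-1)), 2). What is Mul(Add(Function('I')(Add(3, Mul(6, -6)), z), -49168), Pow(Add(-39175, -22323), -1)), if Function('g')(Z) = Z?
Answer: Add(Rational(49167, 61498), Mul(Rational(1, 61498), Pow(11, Rational(1, 2)))) ≈ 0.79954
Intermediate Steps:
z = 1 (z = Pow(Add(0, -1), 2) = Pow(-1, 2) = 1)
Mul(Add(Function('I')(Add(3, Mul(6, -6)), z), -49168), Pow(Add(-39175, -22323), -1)) = Mul(Add(Add(1, Mul(-1, Pow(Add(10, 1), Rational(1, 2)))), -49168), Pow(Add(-39175, -22323), -1)) = Mul(Add(Add(1, Mul(-1, Pow(11, Rational(1, 2)))), -49168), Pow(-61498, -1)) = Mul(Add(-49167, Mul(-1, Pow(11, Rational(1, 2)))), Rational(-1, 61498)) = Add(Rational(49167, 61498), Mul(Rational(1, 61498), Pow(11, Rational(1, 2))))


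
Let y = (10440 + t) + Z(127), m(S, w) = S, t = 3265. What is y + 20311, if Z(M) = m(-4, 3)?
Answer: 34012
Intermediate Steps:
Z(M) = -4
y = 13701 (y = (10440 + 3265) - 4 = 13705 - 4 = 13701)
y + 20311 = 13701 + 20311 = 34012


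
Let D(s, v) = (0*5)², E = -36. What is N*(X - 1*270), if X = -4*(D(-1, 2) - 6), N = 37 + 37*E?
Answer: 318570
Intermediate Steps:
N = -1295 (N = 37 + 37*(-36) = 37 - 1332 = -1295)
D(s, v) = 0 (D(s, v) = 0² = 0)
X = 24 (X = -4*(0 - 6) = -4*(-6) = 24)
N*(X - 1*270) = -1295*(24 - 1*270) = -1295*(24 - 270) = -1295*(-246) = 318570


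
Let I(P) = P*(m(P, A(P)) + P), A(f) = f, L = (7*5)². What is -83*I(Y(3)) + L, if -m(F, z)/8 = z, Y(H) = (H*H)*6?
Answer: 1695421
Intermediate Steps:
L = 1225 (L = 35² = 1225)
Y(H) = 6*H² (Y(H) = H²*6 = 6*H²)
m(F, z) = -8*z
I(P) = -7*P² (I(P) = P*(-8*P + P) = P*(-7*P) = -7*P²)
-83*I(Y(3)) + L = -(-581)*(6*3²)² + 1225 = -(-581)*(6*9)² + 1225 = -(-581)*54² + 1225 = -(-581)*2916 + 1225 = -83*(-20412) + 1225 = 1694196 + 1225 = 1695421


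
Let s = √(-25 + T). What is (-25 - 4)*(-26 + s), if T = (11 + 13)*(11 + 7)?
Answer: 754 - 29*√407 ≈ 168.95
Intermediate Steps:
T = 432 (T = 24*18 = 432)
s = √407 (s = √(-25 + 432) = √407 ≈ 20.174)
(-25 - 4)*(-26 + s) = (-25 - 4)*(-26 + √407) = -29*(-26 + √407) = 754 - 29*√407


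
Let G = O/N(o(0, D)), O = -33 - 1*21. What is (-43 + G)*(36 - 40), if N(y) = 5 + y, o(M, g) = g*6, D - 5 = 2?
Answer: 8300/47 ≈ 176.60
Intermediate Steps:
D = 7 (D = 5 + 2 = 7)
O = -54 (O = -33 - 21 = -54)
o(M, g) = 6*g
G = -54/47 (G = -54/(5 + 6*7) = -54/(5 + 42) = -54/47 ≈ -1.1489)
(-43 + G)*(36 - 40) = (-43 - 54/47)*(36 - 40) = -2075/47*(-4) = 8300/47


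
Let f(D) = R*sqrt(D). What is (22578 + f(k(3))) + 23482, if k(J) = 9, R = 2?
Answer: 46066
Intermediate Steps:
f(D) = 2*sqrt(D)
(22578 + f(k(3))) + 23482 = (22578 + 2*sqrt(9)) + 23482 = (22578 + 2*3) + 23482 = (22578 + 6) + 23482 = 22584 + 23482 = 46066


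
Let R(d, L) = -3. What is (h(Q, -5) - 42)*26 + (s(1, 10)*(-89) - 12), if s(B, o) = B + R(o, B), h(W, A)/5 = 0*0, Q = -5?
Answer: -926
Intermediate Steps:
h(W, A) = 0 (h(W, A) = 5*(0*0) = 5*0 = 0)
s(B, o) = -3 + B (s(B, o) = B - 3 = -3 + B)
(h(Q, -5) - 42)*26 + (s(1, 10)*(-89) - 12) = (0 - 42)*26 + ((-3 + 1)*(-89) - 12) = -42*26 + (-2*(-89) - 12) = -1092 + (178 - 12) = -1092 + 166 = -926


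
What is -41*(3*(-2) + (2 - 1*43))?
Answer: 1927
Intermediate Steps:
-41*(3*(-2) + (2 - 1*43)) = -41*(-6 + (2 - 43)) = -41*(-6 - 41) = -41*(-47) = 1927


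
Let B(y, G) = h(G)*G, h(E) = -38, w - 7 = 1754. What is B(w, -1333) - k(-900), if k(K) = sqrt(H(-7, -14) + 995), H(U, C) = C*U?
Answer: 50654 - sqrt(1093) ≈ 50621.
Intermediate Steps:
w = 1761 (w = 7 + 1754 = 1761)
k(K) = sqrt(1093) (k(K) = sqrt(-14*(-7) + 995) = sqrt(98 + 995) = sqrt(1093))
B(y, G) = -38*G
B(w, -1333) - k(-900) = -38*(-1333) - sqrt(1093) = 50654 - sqrt(1093)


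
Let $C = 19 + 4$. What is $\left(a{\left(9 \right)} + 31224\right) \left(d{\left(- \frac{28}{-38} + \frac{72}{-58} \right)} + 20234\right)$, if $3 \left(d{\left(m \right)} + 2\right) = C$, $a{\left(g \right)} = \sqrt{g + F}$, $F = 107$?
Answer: $631963352 + \frac{121438 \sqrt{29}}{3} \approx 6.3218 \cdot 10^{8}$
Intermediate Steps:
$a{\left(g \right)} = \sqrt{107 + g}$ ($a{\left(g \right)} = \sqrt{g + 107} = \sqrt{107 + g}$)
$C = 23$
$d{\left(m \right)} = \frac{17}{3}$ ($d{\left(m \right)} = -2 + \frac{1}{3} \cdot 23 = -2 + \frac{23}{3} = \frac{17}{3}$)
$\left(a{\left(9 \right)} + 31224\right) \left(d{\left(- \frac{28}{-38} + \frac{72}{-58} \right)} + 20234\right) = \left(\sqrt{107 + 9} + 31224\right) \left(\frac{17}{3} + 20234\right) = \left(\sqrt{116} + 31224\right) \frac{60719}{3} = \left(2 \sqrt{29} + 31224\right) \frac{60719}{3} = \left(31224 + 2 \sqrt{29}\right) \frac{60719}{3} = 631963352 + \frac{121438 \sqrt{29}}{3}$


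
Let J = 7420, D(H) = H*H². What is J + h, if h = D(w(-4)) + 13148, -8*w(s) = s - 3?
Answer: 10531159/512 ≈ 20569.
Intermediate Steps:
w(s) = 3/8 - s/8 (w(s) = -(s - 3)/8 = -(-3 + s)/8 = 3/8 - s/8)
D(H) = H³
h = 6732119/512 (h = (3/8 - ⅛*(-4))³ + 13148 = (3/8 + ½)³ + 13148 = (7/8)³ + 13148 = 343/512 + 13148 = 6732119/512 ≈ 13149.)
J + h = 7420 + 6732119/512 = 10531159/512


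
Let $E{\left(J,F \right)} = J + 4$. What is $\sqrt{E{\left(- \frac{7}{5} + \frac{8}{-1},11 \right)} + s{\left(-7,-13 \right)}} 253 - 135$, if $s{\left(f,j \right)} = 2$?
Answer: $-135 + \frac{253 i \sqrt{85}}{5} \approx -135.0 + 466.51 i$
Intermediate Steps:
$E{\left(J,F \right)} = 4 + J$
$\sqrt{E{\left(- \frac{7}{5} + \frac{8}{-1},11 \right)} + s{\left(-7,-13 \right)}} 253 - 135 = \sqrt{\left(4 + \left(- \frac{7}{5} + \frac{8}{-1}\right)\right) + 2} \cdot 253 - 135 = \sqrt{\left(4 + \left(\left(-7\right) \frac{1}{5} + 8 \left(-1\right)\right)\right) + 2} \cdot 253 - 135 = \sqrt{\left(4 - \frac{47}{5}\right) + 2} \cdot 253 - 135 = \sqrt{- \frac{27}{5} + 2} \cdot 253 - 135 = \sqrt{- \frac{17}{5}} \cdot 253 - 135 = \frac{i \sqrt{85}}{5} \cdot 253 - 135 = \frac{253 i \sqrt{85}}{5} - 135 = -135 + \frac{253 i \sqrt{85}}{5}$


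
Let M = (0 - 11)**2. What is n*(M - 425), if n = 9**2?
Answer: -24624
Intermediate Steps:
n = 81
M = 121 (M = (-11)**2 = 121)
n*(M - 425) = 81*(121 - 425) = 81*(-304) = -24624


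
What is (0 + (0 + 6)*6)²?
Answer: 1296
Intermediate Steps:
(0 + (0 + 6)*6)² = (0 + 6*6)² = (0 + 36)² = 36² = 1296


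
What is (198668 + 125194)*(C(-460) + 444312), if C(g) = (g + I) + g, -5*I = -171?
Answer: 718044479922/5 ≈ 1.4361e+11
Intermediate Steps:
I = 171/5 (I = -1/5*(-171) = 171/5 ≈ 34.200)
C(g) = 171/5 + 2*g (C(g) = (g + 171/5) + g = (171/5 + g) + g = 171/5 + 2*g)
(198668 + 125194)*(C(-460) + 444312) = (198668 + 125194)*((171/5 + 2*(-460)) + 444312) = 323862*((171/5 - 920) + 444312) = 323862*(-4429/5 + 444312) = 323862*(2217131/5) = 718044479922/5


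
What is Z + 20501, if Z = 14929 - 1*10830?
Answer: 24600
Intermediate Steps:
Z = 4099 (Z = 14929 - 10830 = 4099)
Z + 20501 = 4099 + 20501 = 24600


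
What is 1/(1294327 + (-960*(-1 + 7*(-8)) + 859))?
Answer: 1/1349906 ≈ 7.4079e-7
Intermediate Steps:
1/(1294327 + (-960*(-1 + 7*(-8)) + 859)) = 1/(1294327 + (-960*(-1 - 56) + 859)) = 1/(1294327 + (-960*(-57) + 859)) = 1/(1294327 + (54720 + 859)) = 1/(1294327 + 55579) = 1/1349906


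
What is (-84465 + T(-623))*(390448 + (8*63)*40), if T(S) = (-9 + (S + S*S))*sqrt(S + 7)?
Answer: -34682004720 + 318218736352*I*sqrt(154) ≈ -3.4682e+10 + 3.949e+12*I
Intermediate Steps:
T(S) = sqrt(7 + S)*(-9 + S + S**2) (T(S) = (-9 + (S + S**2))*sqrt(7 + S) = (-9 + S + S**2)*sqrt(7 + S) = sqrt(7 + S)*(-9 + S + S**2))
(-84465 + T(-623))*(390448 + (8*63)*40) = (-84465 + sqrt(7 - 623)*(-9 - 623 + (-623)**2))*(390448 + (8*63)*40) = (-84465 + sqrt(-616)*(-9 - 623 + 388129))*(390448 + 504*40) = (-84465 + (2*I*sqrt(154))*387497)*(390448 + 20160) = (-84465 + 774994*I*sqrt(154))*410608 = -34682004720 + 318218736352*I*sqrt(154)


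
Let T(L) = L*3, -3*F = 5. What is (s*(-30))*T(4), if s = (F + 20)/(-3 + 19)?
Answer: -825/2 ≈ -412.50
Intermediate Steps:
F = -5/3 (F = -1/3*5 = -5/3 ≈ -1.6667)
s = 55/48 (s = (-5/3 + 20)/(-3 + 19) = (55/3)/16 = (55/3)*(1/16) = 55/48 ≈ 1.1458)
T(L) = 3*L
(s*(-30))*T(4) = ((55/48)*(-30))*(3*4) = -275/8*12 = -825/2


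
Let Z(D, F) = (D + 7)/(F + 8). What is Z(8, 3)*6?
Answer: 90/11 ≈ 8.1818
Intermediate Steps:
Z(D, F) = (7 + D)/(8 + F)
Z(8, 3)*6 = ((7 + 8)/(8 + 3))*6 = (15/11)*6 = 90/11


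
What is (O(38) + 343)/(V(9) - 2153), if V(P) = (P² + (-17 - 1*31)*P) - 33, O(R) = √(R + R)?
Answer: -343/2537 - 2*√19/2537 ≈ -0.13864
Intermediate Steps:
O(R) = √2*√R (O(R) = √(2*R) = √2*√R)
V(P) = -33 + P² - 48*P (V(P) = (P² + (-17 - 31)*P) - 33 = (P² - 48*P) - 33 = -33 + P² - 48*P)
(O(38) + 343)/(V(9) - 2153) = (√2*√38 + 343)/((-33 + 9² - 48*9) - 2153) = (2*√19 + 343)/((-33 + 81 - 432) - 2153) = (343 + 2*√19)/(-384 - 2153) = (343 + 2*√19)/(-2537) = (343 + 2*√19)*(-1/2537) = -343/2537 - 2*√19/2537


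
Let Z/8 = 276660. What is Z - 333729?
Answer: 1879551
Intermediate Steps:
Z = 2213280 (Z = 8*276660 = 2213280)
Z - 333729 = 2213280 - 333729 = 1879551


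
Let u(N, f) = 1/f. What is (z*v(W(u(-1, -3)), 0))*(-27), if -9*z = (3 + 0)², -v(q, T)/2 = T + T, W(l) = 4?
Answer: 0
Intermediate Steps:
v(q, T) = -4*T (v(q, T) = -2*(T + T) = -4*T)
z = -1 (z = -(3 + 0)²/9 = -⅑*3² = -⅑*9 = -1)
(z*v(W(u(-1, -3)), 0))*(-27) = -(-4)*0*(-27) = -1*0*(-27) = 0*(-27) = 0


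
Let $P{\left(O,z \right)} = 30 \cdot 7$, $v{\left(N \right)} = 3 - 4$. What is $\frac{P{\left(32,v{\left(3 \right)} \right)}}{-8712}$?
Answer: $- \frac{35}{1452} \approx -0.024105$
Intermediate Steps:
$v{\left(N \right)} = -1$ ($v{\left(N \right)} = 3 - 4 = -1$)
$P{\left(O,z \right)} = 210$
$\frac{P{\left(32,v{\left(3 \right)} \right)}}{-8712} = \frac{210}{-8712} = 210 \left(- \frac{1}{8712}\right) = - \frac{35}{1452}$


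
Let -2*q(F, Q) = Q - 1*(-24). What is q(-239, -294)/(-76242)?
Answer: -45/25414 ≈ -0.0017707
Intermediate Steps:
q(F, Q) = -12 - Q/2 (q(F, Q) = -(Q - 1*(-24))/2 = -(Q + 24)/2 = -(24 + Q)/2 = -12 - Q/2)
q(-239, -294)/(-76242) = (-12 - ½*(-294))/(-76242) = (-12 + 147)*(-1/76242) = 135*(-1/76242) = -45/25414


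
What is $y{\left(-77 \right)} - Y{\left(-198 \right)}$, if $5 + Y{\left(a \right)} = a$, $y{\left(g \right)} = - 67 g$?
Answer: $5362$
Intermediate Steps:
$Y{\left(a \right)} = -5 + a$
$y{\left(-77 \right)} - Y{\left(-198 \right)} = \left(-67\right) \left(-77\right) - \left(-5 - 198\right) = 5159 - -203 = 5159 + 203 = 5362$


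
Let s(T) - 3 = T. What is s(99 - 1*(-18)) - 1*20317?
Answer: -20197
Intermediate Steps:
s(T) = 3 + T
s(99 - 1*(-18)) - 1*20317 = (3 + (99 - 1*(-18))) - 1*20317 = (3 + (99 + 18)) - 20317 = (3 + 117) - 20317 = 120 - 20317 = -20197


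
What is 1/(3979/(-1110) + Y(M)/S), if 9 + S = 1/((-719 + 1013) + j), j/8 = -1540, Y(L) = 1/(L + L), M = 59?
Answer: -1417662030/5083206253 ≈ -0.27889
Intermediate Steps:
Y(L) = 1/(2*L)
j = -12320 (j = 8*(-1540) = -12320)
S = -108235/12026 (S = -9 + 1/((-719 + 1013) - 12320) = -9 + 1/(294 - 12320) = -9 + 1/(-12026) = -9 - 1/12026 = -108235/12026 ≈ -9.0001)
1/(3979/(-1110) + Y(M)/S) = 1/(3979/(-1110) + ((½)/59)/(-108235/12026)) = 1/(3979*(-1/1110) + ((½)*(1/59))*(-12026/108235)) = 1/(-3979/1110 + (1/118)*(-12026/108235)) = 1/(-3979/1110 - 6013/6385865) = 1/(-5083206253/1417662030) = -1417662030/5083206253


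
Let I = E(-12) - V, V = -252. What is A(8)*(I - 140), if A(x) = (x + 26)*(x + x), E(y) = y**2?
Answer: 139264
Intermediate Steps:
A(x) = 2*x*(26 + x) (A(x) = (26 + x)*(2*x) = 2*x*(26 + x))
I = 396 (I = (-12)**2 - 1*(-252) = 144 + 252 = 396)
A(8)*(I - 140) = (2*8*(26 + 8))*(396 - 140) = (2*8*34)*256 = 544*256 = 139264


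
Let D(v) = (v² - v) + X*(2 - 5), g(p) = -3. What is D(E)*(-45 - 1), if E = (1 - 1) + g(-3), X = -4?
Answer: -1104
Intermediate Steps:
E = -3 (E = (1 - 1) - 3 = 0 - 3 = -3)
D(v) = 12 + v² - v (D(v) = (v² - v) - 4*(2 - 5) = (v² - v) - 4*(-3) = (v² - v) + 12 = 12 + v² - v)
D(E)*(-45 - 1) = (12 + (-3)² - 1*(-3))*(-45 - 1) = (12 + 9 + 3)*(-46) = 24*(-46) = -1104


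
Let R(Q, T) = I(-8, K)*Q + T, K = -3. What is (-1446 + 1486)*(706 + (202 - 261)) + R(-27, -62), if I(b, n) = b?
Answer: 26034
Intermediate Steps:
R(Q, T) = T - 8*Q (R(Q, T) = -8*Q + T = T - 8*Q)
(-1446 + 1486)*(706 + (202 - 261)) + R(-27, -62) = (-1446 + 1486)*(706 + (202 - 261)) + (-62 - 8*(-27)) = 40*(706 - 59) + (-62 + 216) = 40*647 + 154 = 25880 + 154 = 26034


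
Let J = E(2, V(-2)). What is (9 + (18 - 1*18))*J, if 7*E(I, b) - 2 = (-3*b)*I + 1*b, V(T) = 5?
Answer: -207/7 ≈ -29.571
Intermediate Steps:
E(I, b) = 2/7 + b/7 - 3*I*b/7 (E(I, b) = 2/7 + ((-3*b)*I + 1*b)/7 = 2/7 + (-3*I*b + b)/7 = 2/7 + (b - 3*I*b)/7 = 2/7 + (b/7 - 3*I*b/7) = 2/7 + b/7 - 3*I*b/7)
J = -23/7 (J = 2/7 + (⅐)*5 - 3/7*2*5 = 2/7 + 5/7 - 30/7 = -23/7 ≈ -3.2857)
(9 + (18 - 1*18))*J = (9 + (18 - 1*18))*(-23/7) = (9 + (18 - 18))*(-23/7) = (9 + 0)*(-23/7) = 9*(-23/7) = -207/7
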